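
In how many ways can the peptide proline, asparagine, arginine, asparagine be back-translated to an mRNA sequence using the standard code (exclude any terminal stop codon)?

Pro: 4 codons.
Asn: 2 codons.
Arg: 6 codons.
Asn: 2 codons.
4 × 2 × 6 × 2 = 96.

96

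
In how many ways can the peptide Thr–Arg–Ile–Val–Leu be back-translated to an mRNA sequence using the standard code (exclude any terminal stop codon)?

1728

Thr: 4 codons.
Arg: 6 codons.
Ile: 3 codons.
Val: 4 codons.
Leu: 6 codons.
4 × 6 × 3 × 4 × 6 = 1728.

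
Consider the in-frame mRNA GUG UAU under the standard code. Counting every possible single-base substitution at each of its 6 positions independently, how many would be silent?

Codon 1 (GUG, Val): 3 synonymous substitutions.
Codon 2 (UAU, Tyr): 1 synonymous substitution.
Total: 3 + 1 = 4.

4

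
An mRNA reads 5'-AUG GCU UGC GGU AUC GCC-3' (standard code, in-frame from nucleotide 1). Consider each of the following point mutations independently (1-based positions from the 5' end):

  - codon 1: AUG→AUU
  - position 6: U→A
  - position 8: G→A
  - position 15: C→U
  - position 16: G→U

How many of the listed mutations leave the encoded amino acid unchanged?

2

Codon 1: AUG (Met) → AUU (Ile) — missense.
Codon 2: GCU (Ala) → GCA (Ala) — synonymous.
Codon 3: UGC (Cys) → UAC (Tyr) — missense.
Codon 5: AUC (Ile) → AUU (Ile) — synonymous.
Codon 6: GCC (Ala) → UCC (Ser) — missense.
Synonymous: 2 of 5.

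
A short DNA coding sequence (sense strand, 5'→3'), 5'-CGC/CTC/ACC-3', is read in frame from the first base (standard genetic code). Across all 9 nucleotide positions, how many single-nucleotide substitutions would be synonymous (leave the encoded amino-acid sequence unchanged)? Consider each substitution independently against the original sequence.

9

Codon 1 (CGC, Arg): 3 synonymous substitutions.
Codon 2 (CTC, Leu): 3 synonymous substitutions.
Codon 3 (ACC, Thr): 3 synonymous substitutions.
Total: 3 + 3 + 3 = 9.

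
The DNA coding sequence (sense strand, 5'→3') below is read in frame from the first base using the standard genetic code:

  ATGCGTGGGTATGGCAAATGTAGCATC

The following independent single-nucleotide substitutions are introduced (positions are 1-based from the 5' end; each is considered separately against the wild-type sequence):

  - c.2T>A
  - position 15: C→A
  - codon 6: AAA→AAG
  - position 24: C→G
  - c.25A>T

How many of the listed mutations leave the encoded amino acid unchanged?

2

Codon 1: ATG (Met) → AAG (Lys) — missense.
Codon 5: GGC (Gly) → GGA (Gly) — synonymous.
Codon 6: AAA (Lys) → AAG (Lys) — synonymous.
Codon 8: AGC (Ser) → AGG (Arg) — missense.
Codon 9: ATC (Ile) → TTC (Phe) — missense.
Synonymous: 2 of 5.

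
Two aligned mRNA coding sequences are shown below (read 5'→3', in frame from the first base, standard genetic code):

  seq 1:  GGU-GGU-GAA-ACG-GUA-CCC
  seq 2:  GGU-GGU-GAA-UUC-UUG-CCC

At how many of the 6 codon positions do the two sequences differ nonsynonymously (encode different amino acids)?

2

Codon 1: GGU Gly / GGU Gly — identical.
Codon 2: GGU Gly / GGU Gly — identical.
Codon 3: GAA Glu / GAA Glu — identical.
Codon 4: ACG Thr / UUC Phe — nonsynonymous.
Codon 5: GUA Val / UUG Leu — nonsynonymous.
Codon 6: CCC Pro / CCC Pro — identical.
Nonsynonymous differences: 2.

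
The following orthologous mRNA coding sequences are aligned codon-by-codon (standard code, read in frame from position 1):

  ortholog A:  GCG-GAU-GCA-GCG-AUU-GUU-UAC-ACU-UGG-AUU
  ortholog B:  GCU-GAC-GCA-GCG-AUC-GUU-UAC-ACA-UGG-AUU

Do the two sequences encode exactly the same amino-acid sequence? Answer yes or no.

yes

Codon 1: GCG Ala / GCU Ala — synonymous.
Codon 2: GAU Asp / GAC Asp — synonymous.
Codon 3: GCA Ala / GCA Ala — identical.
Codon 4: GCG Ala / GCG Ala — identical.
Codon 5: AUU Ile / AUC Ile — synonymous.
Codon 6: GUU Val / GUU Val — identical.
Codon 7: UAC Tyr / UAC Tyr — identical.
Codon 8: ACU Thr / ACA Thr — synonymous.
Codon 9: UGG Trp / UGG Trp — identical.
Codon 10: AUU Ile / AUU Ile — identical.
Nonsynonymous differences: 0 → same protein.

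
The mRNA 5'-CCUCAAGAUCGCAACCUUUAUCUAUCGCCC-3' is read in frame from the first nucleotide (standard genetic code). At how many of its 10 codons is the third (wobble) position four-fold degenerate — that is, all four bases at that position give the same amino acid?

Codon 1 CCU (Pro): third position 4-fold.
Codon 2 CAA (Gln): third position 2-fold.
Codon 3 GAU (Asp): third position 2-fold.
Codon 4 CGC (Arg): third position 4-fold.
Codon 5 AAC (Asn): third position 2-fold.
Codon 6 CUU (Leu): third position 4-fold.
Codon 7 UAU (Tyr): third position 2-fold.
Codon 8 CUA (Leu): third position 4-fold.
Codon 9 UCG (Ser): third position 4-fold.
Codon 10 CCC (Pro): third position 4-fold.
Four-fold degenerate third positions: 6.

6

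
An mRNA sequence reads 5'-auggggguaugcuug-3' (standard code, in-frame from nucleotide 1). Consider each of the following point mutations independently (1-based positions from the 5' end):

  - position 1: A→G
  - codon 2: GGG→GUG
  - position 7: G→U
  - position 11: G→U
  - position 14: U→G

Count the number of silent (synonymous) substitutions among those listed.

Codon 1: AUG (Met) → GUG (Val) — missense.
Codon 2: GGG (Gly) → GUG (Val) — missense.
Codon 3: GUA (Val) → UUA (Leu) — missense.
Codon 4: UGC (Cys) → UUC (Phe) — missense.
Codon 5: UUG (Leu) → UGG (Trp) — missense.
Synonymous: 0 of 5.

0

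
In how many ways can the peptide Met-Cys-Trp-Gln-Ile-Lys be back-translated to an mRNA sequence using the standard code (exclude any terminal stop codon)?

24

Met: 1 codon.
Cys: 2 codons.
Trp: 1 codon.
Gln: 2 codons.
Ile: 3 codons.
Lys: 2 codons.
1 × 2 × 1 × 2 × 3 × 2 = 24.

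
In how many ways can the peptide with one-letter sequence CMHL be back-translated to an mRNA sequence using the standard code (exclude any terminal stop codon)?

Cys: 2 codons.
Met: 1 codon.
His: 2 codons.
Leu: 6 codons.
2 × 1 × 2 × 6 = 24.

24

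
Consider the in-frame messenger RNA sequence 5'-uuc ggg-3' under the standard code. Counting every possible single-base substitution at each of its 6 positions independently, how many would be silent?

4

Codon 1 (UUC, Phe): 1 synonymous substitution.
Codon 2 (GGG, Gly): 3 synonymous substitutions.
Total: 1 + 3 = 4.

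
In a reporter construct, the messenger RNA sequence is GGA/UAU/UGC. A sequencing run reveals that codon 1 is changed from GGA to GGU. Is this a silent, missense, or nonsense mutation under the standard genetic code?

silent

Position 3 falls in codon 1: GGA → Gly.
After the substitution the codon is GGU → Gly.
Both encode Gly, so the change is synonymous.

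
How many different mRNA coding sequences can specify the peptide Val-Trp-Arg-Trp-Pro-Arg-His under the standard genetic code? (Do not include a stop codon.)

1152

Val: 4 codons.
Trp: 1 codon.
Arg: 6 codons.
Trp: 1 codon.
Pro: 4 codons.
Arg: 6 codons.
His: 2 codons.
4 × 1 × 6 × 1 × 4 × 6 × 2 = 1152.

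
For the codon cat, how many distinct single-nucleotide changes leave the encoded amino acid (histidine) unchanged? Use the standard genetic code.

1

Position 1: none → 0 synonymous.
Position 2: none → 0 synonymous.
Position 3: CAC → 1 synonymous.
Total: 0 + 0 + 1 = 1.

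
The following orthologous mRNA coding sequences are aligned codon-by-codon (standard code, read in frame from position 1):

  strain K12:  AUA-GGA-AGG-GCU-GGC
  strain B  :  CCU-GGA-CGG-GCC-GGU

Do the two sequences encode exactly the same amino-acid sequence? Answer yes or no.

no

Codon 1: AUA Ile / CCU Pro — nonsynonymous.
Codon 2: GGA Gly / GGA Gly — identical.
Codon 3: AGG Arg / CGG Arg — synonymous.
Codon 4: GCU Ala / GCC Ala — synonymous.
Codon 5: GGC Gly / GGU Gly — synonymous.
Nonsynonymous differences: 1 → different protein.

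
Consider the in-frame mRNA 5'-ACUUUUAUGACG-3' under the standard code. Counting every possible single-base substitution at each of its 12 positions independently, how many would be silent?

Codon 1 (ACU, Thr): 3 synonymous substitutions.
Codon 2 (UUU, Phe): 1 synonymous substitution.
Codon 3 (AUG, Met): 0 synonymous substitutions.
Codon 4 (ACG, Thr): 3 synonymous substitutions.
Total: 3 + 1 + 0 + 3 = 7.

7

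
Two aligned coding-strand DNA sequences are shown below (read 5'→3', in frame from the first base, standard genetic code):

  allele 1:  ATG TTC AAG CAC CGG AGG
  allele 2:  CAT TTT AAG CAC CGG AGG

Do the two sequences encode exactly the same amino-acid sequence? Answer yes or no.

Codon 1: ATG Met / CAT His — nonsynonymous.
Codon 2: TTC Phe / TTT Phe — synonymous.
Codon 3: AAG Lys / AAG Lys — identical.
Codon 4: CAC His / CAC His — identical.
Codon 5: CGG Arg / CGG Arg — identical.
Codon 6: AGG Arg / AGG Arg — identical.
Nonsynonymous differences: 1 → different protein.

no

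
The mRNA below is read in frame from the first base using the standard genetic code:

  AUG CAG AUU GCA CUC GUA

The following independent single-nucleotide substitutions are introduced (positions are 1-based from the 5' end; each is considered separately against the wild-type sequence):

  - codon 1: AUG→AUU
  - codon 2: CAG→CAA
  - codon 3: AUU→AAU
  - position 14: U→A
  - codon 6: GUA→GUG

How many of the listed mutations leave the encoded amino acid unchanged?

2

Codon 1: AUG (Met) → AUU (Ile) — missense.
Codon 2: CAG (Gln) → CAA (Gln) — synonymous.
Codon 3: AUU (Ile) → AAU (Asn) — missense.
Codon 5: CUC (Leu) → CAC (His) — missense.
Codon 6: GUA (Val) → GUG (Val) — synonymous.
Synonymous: 2 of 5.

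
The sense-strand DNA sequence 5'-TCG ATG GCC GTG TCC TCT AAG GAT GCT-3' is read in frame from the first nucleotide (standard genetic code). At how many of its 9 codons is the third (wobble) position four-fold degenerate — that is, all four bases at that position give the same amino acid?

Codon 1 TCG (Ser): third position 4-fold.
Codon 2 ATG (Met): third position 1-fold.
Codon 3 GCC (Ala): third position 4-fold.
Codon 4 GTG (Val): third position 4-fold.
Codon 5 TCC (Ser): third position 4-fold.
Codon 6 TCT (Ser): third position 4-fold.
Codon 7 AAG (Lys): third position 2-fold.
Codon 8 GAT (Asp): third position 2-fold.
Codon 9 GCT (Ala): third position 4-fold.
Four-fold degenerate third positions: 6.

6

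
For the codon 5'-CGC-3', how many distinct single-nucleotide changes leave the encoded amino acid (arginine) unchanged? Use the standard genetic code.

Position 1: none → 0 synonymous.
Position 2: none → 0 synonymous.
Position 3: CGU, CGA, CGG → 3 synonymous.
Total: 0 + 0 + 3 = 3.

3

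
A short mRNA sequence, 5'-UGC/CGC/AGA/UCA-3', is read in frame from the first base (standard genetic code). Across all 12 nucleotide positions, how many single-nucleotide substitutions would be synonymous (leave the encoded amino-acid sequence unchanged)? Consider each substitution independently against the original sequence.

Codon 1 (UGC, Cys): 1 synonymous substitution.
Codon 2 (CGC, Arg): 3 synonymous substitutions.
Codon 3 (AGA, Arg): 2 synonymous substitutions.
Codon 4 (UCA, Ser): 3 synonymous substitutions.
Total: 1 + 3 + 2 + 3 = 9.

9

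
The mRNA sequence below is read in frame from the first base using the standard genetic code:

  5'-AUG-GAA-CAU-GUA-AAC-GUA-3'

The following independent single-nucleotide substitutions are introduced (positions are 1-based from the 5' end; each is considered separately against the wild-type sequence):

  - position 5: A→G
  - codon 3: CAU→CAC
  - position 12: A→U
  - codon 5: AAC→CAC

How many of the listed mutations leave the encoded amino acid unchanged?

2

Codon 2: GAA (Glu) → GGA (Gly) — missense.
Codon 3: CAU (His) → CAC (His) — synonymous.
Codon 4: GUA (Val) → GUU (Val) — synonymous.
Codon 5: AAC (Asn) → CAC (His) — missense.
Synonymous: 2 of 4.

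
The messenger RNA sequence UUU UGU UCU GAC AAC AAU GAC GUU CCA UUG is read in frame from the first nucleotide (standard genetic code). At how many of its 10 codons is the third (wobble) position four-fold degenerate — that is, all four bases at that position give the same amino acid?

Codon 1 UUU (Phe): third position 2-fold.
Codon 2 UGU (Cys): third position 2-fold.
Codon 3 UCU (Ser): third position 4-fold.
Codon 4 GAC (Asp): third position 2-fold.
Codon 5 AAC (Asn): third position 2-fold.
Codon 6 AAU (Asn): third position 2-fold.
Codon 7 GAC (Asp): third position 2-fold.
Codon 8 GUU (Val): third position 4-fold.
Codon 9 CCA (Pro): third position 4-fold.
Codon 10 UUG (Leu): third position 2-fold.
Four-fold degenerate third positions: 3.

3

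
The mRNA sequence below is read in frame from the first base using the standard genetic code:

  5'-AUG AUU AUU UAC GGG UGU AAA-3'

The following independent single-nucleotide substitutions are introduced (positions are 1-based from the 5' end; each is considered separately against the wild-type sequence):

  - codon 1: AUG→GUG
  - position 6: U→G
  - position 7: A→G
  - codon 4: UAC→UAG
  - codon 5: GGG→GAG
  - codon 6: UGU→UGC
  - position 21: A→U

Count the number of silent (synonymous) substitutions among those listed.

Codon 1: AUG (Met) → GUG (Val) — missense.
Codon 2: AUU (Ile) → AUG (Met) — missense.
Codon 3: AUU (Ile) → GUU (Val) — missense.
Codon 4: UAC (Tyr) → UAG (Stop) — nonsense.
Codon 5: GGG (Gly) → GAG (Glu) — missense.
Codon 6: UGU (Cys) → UGC (Cys) — synonymous.
Codon 7: AAA (Lys) → AAU (Asn) — missense.
Synonymous: 1 of 7.

1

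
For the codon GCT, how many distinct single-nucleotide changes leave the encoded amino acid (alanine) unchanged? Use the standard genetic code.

Position 1: none → 0 synonymous.
Position 2: none → 0 synonymous.
Position 3: GCC, GCA, GCG → 3 synonymous.
Total: 0 + 0 + 3 = 3.

3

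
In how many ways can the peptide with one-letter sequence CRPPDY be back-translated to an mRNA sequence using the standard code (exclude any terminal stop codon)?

768

Cys: 2 codons.
Arg: 6 codons.
Pro: 4 codons.
Pro: 4 codons.
Asp: 2 codons.
Tyr: 2 codons.
2 × 6 × 4 × 4 × 2 × 2 = 768.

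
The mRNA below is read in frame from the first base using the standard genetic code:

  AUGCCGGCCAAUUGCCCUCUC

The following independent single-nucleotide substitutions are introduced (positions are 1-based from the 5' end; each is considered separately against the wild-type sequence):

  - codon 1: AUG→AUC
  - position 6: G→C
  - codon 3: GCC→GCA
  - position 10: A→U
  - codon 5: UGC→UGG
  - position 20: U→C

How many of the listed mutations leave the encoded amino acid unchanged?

Codon 1: AUG (Met) → AUC (Ile) — missense.
Codon 2: CCG (Pro) → CCC (Pro) — synonymous.
Codon 3: GCC (Ala) → GCA (Ala) — synonymous.
Codon 4: AAU (Asn) → UAU (Tyr) — missense.
Codon 5: UGC (Cys) → UGG (Trp) — missense.
Codon 7: CUC (Leu) → CCC (Pro) — missense.
Synonymous: 2 of 6.

2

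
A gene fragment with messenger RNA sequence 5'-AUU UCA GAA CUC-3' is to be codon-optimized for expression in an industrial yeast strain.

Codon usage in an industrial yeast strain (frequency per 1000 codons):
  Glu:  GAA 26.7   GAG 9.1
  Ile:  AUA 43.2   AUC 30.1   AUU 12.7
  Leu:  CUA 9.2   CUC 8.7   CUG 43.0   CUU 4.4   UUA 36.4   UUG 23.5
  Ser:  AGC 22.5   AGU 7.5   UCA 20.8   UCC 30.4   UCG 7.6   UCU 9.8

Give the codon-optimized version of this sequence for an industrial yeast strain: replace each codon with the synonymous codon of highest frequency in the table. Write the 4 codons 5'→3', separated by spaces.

Codon 1 (Ile): best is AUA at 43.2.
Codon 2 (Ser): best is UCC at 30.4.
Codon 3 (Glu): best is GAA at 26.7.
Codon 4 (Leu): best is CUG at 43.0.

AUA UCC GAA CUG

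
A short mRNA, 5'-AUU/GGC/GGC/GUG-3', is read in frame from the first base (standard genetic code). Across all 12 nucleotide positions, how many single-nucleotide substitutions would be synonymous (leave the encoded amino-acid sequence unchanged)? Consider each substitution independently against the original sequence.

Codon 1 (AUU, Ile): 2 synonymous substitutions.
Codon 2 (GGC, Gly): 3 synonymous substitutions.
Codon 3 (GGC, Gly): 3 synonymous substitutions.
Codon 4 (GUG, Val): 3 synonymous substitutions.
Total: 2 + 3 + 3 + 3 = 11.

11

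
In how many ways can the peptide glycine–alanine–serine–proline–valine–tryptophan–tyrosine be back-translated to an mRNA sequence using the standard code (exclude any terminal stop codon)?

3072

Gly: 4 codons.
Ala: 4 codons.
Ser: 6 codons.
Pro: 4 codons.
Val: 4 codons.
Trp: 1 codon.
Tyr: 2 codons.
4 × 4 × 6 × 4 × 4 × 1 × 2 = 3072.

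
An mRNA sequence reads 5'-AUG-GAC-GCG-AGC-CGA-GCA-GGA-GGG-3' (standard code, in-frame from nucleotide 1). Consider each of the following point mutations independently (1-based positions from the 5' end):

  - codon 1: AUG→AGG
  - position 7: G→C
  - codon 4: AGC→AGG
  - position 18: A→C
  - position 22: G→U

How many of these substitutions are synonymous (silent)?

Codon 1: AUG (Met) → AGG (Arg) — missense.
Codon 3: GCG (Ala) → CCG (Pro) — missense.
Codon 4: AGC (Ser) → AGG (Arg) — missense.
Codon 6: GCA (Ala) → GCC (Ala) — synonymous.
Codon 8: GGG (Gly) → UGG (Trp) — missense.
Synonymous: 1 of 5.

1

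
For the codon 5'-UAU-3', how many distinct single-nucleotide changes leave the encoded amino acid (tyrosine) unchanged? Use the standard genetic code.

Position 1: none → 0 synonymous.
Position 2: none → 0 synonymous.
Position 3: UAC → 1 synonymous.
Total: 0 + 0 + 1 = 1.

1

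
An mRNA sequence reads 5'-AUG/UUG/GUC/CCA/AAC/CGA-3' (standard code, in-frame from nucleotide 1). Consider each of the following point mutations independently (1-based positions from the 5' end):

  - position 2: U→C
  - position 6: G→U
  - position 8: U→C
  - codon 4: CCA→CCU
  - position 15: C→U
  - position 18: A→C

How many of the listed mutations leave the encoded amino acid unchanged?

Codon 1: AUG (Met) → ACG (Thr) — missense.
Codon 2: UUG (Leu) → UUU (Phe) — missense.
Codon 3: GUC (Val) → GCC (Ala) — missense.
Codon 4: CCA (Pro) → CCU (Pro) — synonymous.
Codon 5: AAC (Asn) → AAU (Asn) — synonymous.
Codon 6: CGA (Arg) → CGC (Arg) — synonymous.
Synonymous: 3 of 6.

3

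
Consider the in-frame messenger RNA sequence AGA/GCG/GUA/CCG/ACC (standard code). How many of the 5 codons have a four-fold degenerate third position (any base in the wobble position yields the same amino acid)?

4

Codon 1 AGA (Arg): third position 2-fold.
Codon 2 GCG (Ala): third position 4-fold.
Codon 3 GUA (Val): third position 4-fold.
Codon 4 CCG (Pro): third position 4-fold.
Codon 5 ACC (Thr): third position 4-fold.
Four-fold degenerate third positions: 4.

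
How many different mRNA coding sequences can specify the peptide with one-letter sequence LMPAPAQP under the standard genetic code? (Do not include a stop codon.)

Leu: 6 codons.
Met: 1 codon.
Pro: 4 codons.
Ala: 4 codons.
Pro: 4 codons.
Ala: 4 codons.
Gln: 2 codons.
Pro: 4 codons.
6 × 1 × 4 × 4 × 4 × 4 × 2 × 4 = 12288.

12288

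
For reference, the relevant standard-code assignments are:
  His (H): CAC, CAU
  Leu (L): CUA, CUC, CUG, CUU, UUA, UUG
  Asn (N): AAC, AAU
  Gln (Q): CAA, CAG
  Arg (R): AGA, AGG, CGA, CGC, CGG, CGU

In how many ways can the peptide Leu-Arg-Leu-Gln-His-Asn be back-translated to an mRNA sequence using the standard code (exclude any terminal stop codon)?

1728

Leu: 6 codons.
Arg: 6 codons.
Leu: 6 codons.
Gln: 2 codons.
His: 2 codons.
Asn: 2 codons.
6 × 6 × 6 × 2 × 2 × 2 = 1728.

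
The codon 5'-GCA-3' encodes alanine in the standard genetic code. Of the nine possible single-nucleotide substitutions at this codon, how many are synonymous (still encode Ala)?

Position 1: none → 0 synonymous.
Position 2: none → 0 synonymous.
Position 3: GCT, GCC, GCG → 3 synonymous.
Total: 0 + 0 + 3 = 3.

3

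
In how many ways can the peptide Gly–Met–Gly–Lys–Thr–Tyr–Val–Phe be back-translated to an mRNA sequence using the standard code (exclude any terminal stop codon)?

2048

Gly: 4 codons.
Met: 1 codon.
Gly: 4 codons.
Lys: 2 codons.
Thr: 4 codons.
Tyr: 2 codons.
Val: 4 codons.
Phe: 2 codons.
4 × 1 × 4 × 2 × 4 × 2 × 4 × 2 = 2048.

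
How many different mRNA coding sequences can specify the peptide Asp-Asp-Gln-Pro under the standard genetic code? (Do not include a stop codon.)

32

Asp: 2 codons.
Asp: 2 codons.
Gln: 2 codons.
Pro: 4 codons.
2 × 2 × 2 × 4 = 32.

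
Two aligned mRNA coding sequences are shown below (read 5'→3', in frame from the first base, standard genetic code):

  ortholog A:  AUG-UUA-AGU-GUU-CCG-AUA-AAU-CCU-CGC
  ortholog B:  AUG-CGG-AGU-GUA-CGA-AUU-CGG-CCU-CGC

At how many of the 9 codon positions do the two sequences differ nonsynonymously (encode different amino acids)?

Codon 1: AUG Met / AUG Met — identical.
Codon 2: UUA Leu / CGG Arg — nonsynonymous.
Codon 3: AGU Ser / AGU Ser — identical.
Codon 4: GUU Val / GUA Val — synonymous.
Codon 5: CCG Pro / CGA Arg — nonsynonymous.
Codon 6: AUA Ile / AUU Ile — synonymous.
Codon 7: AAU Asn / CGG Arg — nonsynonymous.
Codon 8: CCU Pro / CCU Pro — identical.
Codon 9: CGC Arg / CGC Arg — identical.
Nonsynonymous differences: 3.

3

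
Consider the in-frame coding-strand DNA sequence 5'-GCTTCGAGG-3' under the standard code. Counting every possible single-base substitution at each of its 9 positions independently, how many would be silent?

Codon 1 (GCT, Ala): 3 synonymous substitutions.
Codon 2 (TCG, Ser): 3 synonymous substitutions.
Codon 3 (AGG, Arg): 2 synonymous substitutions.
Total: 3 + 3 + 2 = 8.

8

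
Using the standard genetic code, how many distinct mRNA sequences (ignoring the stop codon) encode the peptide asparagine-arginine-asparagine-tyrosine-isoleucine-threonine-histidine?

1152

Asn: 2 codons.
Arg: 6 codons.
Asn: 2 codons.
Tyr: 2 codons.
Ile: 3 codons.
Thr: 4 codons.
His: 2 codons.
2 × 6 × 2 × 2 × 3 × 4 × 2 = 1152.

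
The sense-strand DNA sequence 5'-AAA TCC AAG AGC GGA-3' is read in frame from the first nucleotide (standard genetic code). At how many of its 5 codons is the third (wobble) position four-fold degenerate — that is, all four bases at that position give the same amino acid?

Codon 1 AAA (Lys): third position 2-fold.
Codon 2 TCC (Ser): third position 4-fold.
Codon 3 AAG (Lys): third position 2-fold.
Codon 4 AGC (Ser): third position 2-fold.
Codon 5 GGA (Gly): third position 4-fold.
Four-fold degenerate third positions: 2.

2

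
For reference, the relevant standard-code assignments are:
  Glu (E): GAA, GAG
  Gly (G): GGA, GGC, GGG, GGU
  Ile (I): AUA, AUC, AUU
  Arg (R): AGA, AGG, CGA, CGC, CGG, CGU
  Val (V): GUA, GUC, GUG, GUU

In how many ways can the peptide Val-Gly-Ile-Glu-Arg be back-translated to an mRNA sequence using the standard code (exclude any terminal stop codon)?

576

Val: 4 codons.
Gly: 4 codons.
Ile: 3 codons.
Glu: 2 codons.
Arg: 6 codons.
4 × 4 × 3 × 2 × 6 = 576.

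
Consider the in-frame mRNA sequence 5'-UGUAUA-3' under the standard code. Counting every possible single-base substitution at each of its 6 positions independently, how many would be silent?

Codon 1 (UGU, Cys): 1 synonymous substitution.
Codon 2 (AUA, Ile): 2 synonymous substitutions.
Total: 1 + 2 = 3.

3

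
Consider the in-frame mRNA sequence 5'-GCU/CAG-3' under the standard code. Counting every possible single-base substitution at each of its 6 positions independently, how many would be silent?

4

Codon 1 (GCU, Ala): 3 synonymous substitutions.
Codon 2 (CAG, Gln): 1 synonymous substitution.
Total: 3 + 1 = 4.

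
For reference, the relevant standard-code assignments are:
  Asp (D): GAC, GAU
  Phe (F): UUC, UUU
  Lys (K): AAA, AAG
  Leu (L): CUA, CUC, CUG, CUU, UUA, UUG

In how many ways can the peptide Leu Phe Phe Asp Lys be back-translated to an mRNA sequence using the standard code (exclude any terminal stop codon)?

96

Leu: 6 codons.
Phe: 2 codons.
Phe: 2 codons.
Asp: 2 codons.
Lys: 2 codons.
6 × 2 × 2 × 2 × 2 = 96.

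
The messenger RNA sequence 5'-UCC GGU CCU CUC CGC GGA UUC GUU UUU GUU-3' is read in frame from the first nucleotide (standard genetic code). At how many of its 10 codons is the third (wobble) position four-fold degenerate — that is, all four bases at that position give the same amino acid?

8

Codon 1 UCC (Ser): third position 4-fold.
Codon 2 GGU (Gly): third position 4-fold.
Codon 3 CCU (Pro): third position 4-fold.
Codon 4 CUC (Leu): third position 4-fold.
Codon 5 CGC (Arg): third position 4-fold.
Codon 6 GGA (Gly): third position 4-fold.
Codon 7 UUC (Phe): third position 2-fold.
Codon 8 GUU (Val): third position 4-fold.
Codon 9 UUU (Phe): third position 2-fold.
Codon 10 GUU (Val): third position 4-fold.
Four-fold degenerate third positions: 8.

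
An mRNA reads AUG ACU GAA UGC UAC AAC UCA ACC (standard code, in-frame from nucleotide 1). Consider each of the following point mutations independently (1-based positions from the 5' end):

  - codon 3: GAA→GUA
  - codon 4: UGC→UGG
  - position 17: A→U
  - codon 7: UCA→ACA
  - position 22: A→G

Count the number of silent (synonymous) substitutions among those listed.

Codon 3: GAA (Glu) → GUA (Val) — missense.
Codon 4: UGC (Cys) → UGG (Trp) — missense.
Codon 6: AAC (Asn) → AUC (Ile) — missense.
Codon 7: UCA (Ser) → ACA (Thr) — missense.
Codon 8: ACC (Thr) → GCC (Ala) — missense.
Synonymous: 0 of 5.

0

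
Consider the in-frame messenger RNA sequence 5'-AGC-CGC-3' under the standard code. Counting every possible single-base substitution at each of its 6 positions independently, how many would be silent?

Codon 1 (AGC, Ser): 1 synonymous substitution.
Codon 2 (CGC, Arg): 3 synonymous substitutions.
Total: 1 + 3 = 4.

4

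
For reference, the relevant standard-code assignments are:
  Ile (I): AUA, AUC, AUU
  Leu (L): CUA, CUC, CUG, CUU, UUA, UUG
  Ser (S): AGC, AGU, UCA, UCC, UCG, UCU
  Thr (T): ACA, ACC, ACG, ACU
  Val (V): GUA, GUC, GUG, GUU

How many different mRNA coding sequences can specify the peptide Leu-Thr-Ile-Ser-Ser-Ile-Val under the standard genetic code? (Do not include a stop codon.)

31104

Leu: 6 codons.
Thr: 4 codons.
Ile: 3 codons.
Ser: 6 codons.
Ser: 6 codons.
Ile: 3 codons.
Val: 4 codons.
6 × 4 × 3 × 6 × 6 × 3 × 4 = 31104.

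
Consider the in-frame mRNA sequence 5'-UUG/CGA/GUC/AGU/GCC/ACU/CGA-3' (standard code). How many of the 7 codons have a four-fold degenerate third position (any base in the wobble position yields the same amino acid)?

Codon 1 UUG (Leu): third position 2-fold.
Codon 2 CGA (Arg): third position 4-fold.
Codon 3 GUC (Val): third position 4-fold.
Codon 4 AGU (Ser): third position 2-fold.
Codon 5 GCC (Ala): third position 4-fold.
Codon 6 ACU (Thr): third position 4-fold.
Codon 7 CGA (Arg): third position 4-fold.
Four-fold degenerate third positions: 5.

5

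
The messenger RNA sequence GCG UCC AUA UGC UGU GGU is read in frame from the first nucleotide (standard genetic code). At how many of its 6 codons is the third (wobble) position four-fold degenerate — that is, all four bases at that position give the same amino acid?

Codon 1 GCG (Ala): third position 4-fold.
Codon 2 UCC (Ser): third position 4-fold.
Codon 3 AUA (Ile): third position 3-fold.
Codon 4 UGC (Cys): third position 2-fold.
Codon 5 UGU (Cys): third position 2-fold.
Codon 6 GGU (Gly): third position 4-fold.
Four-fold degenerate third positions: 3.

3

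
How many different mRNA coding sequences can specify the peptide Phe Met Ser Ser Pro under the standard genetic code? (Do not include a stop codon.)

Phe: 2 codons.
Met: 1 codon.
Ser: 6 codons.
Ser: 6 codons.
Pro: 4 codons.
2 × 1 × 6 × 6 × 4 = 288.

288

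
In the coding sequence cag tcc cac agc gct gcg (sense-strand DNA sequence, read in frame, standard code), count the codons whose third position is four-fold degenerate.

Codon 1 CAG (Gln): third position 2-fold.
Codon 2 TCC (Ser): third position 4-fold.
Codon 3 CAC (His): third position 2-fold.
Codon 4 AGC (Ser): third position 2-fold.
Codon 5 GCT (Ala): third position 4-fold.
Codon 6 GCG (Ala): third position 4-fold.
Four-fold degenerate third positions: 3.

3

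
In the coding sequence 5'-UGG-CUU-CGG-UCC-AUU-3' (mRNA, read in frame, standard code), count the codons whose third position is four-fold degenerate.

3

Codon 1 UGG (Trp): third position 1-fold.
Codon 2 CUU (Leu): third position 4-fold.
Codon 3 CGG (Arg): third position 4-fold.
Codon 4 UCC (Ser): third position 4-fold.
Codon 5 AUU (Ile): third position 3-fold.
Four-fold degenerate third positions: 3.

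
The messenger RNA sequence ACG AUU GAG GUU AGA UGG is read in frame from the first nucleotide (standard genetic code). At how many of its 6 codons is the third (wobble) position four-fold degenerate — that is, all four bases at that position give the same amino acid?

Codon 1 ACG (Thr): third position 4-fold.
Codon 2 AUU (Ile): third position 3-fold.
Codon 3 GAG (Glu): third position 2-fold.
Codon 4 GUU (Val): third position 4-fold.
Codon 5 AGA (Arg): third position 2-fold.
Codon 6 UGG (Trp): third position 1-fold.
Four-fold degenerate third positions: 2.

2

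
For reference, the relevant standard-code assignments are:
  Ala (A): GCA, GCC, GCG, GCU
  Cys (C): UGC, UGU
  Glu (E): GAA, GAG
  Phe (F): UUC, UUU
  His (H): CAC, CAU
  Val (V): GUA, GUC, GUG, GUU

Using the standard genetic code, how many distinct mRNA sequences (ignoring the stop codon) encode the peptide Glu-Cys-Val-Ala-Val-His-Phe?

Glu: 2 codons.
Cys: 2 codons.
Val: 4 codons.
Ala: 4 codons.
Val: 4 codons.
His: 2 codons.
Phe: 2 codons.
2 × 2 × 4 × 4 × 4 × 2 × 2 = 1024.

1024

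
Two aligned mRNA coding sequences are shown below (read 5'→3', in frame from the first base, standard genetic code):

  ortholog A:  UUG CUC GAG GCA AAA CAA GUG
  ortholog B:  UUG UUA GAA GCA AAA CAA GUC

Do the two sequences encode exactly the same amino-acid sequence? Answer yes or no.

yes

Codon 1: UUG Leu / UUG Leu — identical.
Codon 2: CUC Leu / UUA Leu — synonymous.
Codon 3: GAG Glu / GAA Glu — synonymous.
Codon 4: GCA Ala / GCA Ala — identical.
Codon 5: AAA Lys / AAA Lys — identical.
Codon 6: CAA Gln / CAA Gln — identical.
Codon 7: GUG Val / GUC Val — synonymous.
Nonsynonymous differences: 0 → same protein.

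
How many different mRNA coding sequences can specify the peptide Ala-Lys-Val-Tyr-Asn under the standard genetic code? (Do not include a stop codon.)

128

Ala: 4 codons.
Lys: 2 codons.
Val: 4 codons.
Tyr: 2 codons.
Asn: 2 codons.
4 × 2 × 4 × 2 × 2 = 128.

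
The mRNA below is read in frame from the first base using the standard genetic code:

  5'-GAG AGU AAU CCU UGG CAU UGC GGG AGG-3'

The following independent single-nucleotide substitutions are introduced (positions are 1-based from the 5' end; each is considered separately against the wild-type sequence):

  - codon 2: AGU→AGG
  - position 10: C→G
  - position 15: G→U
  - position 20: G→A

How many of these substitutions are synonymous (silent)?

0

Codon 2: AGU (Ser) → AGG (Arg) — missense.
Codon 4: CCU (Pro) → GCU (Ala) — missense.
Codon 5: UGG (Trp) → UGU (Cys) — missense.
Codon 7: UGC (Cys) → UAC (Tyr) — missense.
Synonymous: 0 of 4.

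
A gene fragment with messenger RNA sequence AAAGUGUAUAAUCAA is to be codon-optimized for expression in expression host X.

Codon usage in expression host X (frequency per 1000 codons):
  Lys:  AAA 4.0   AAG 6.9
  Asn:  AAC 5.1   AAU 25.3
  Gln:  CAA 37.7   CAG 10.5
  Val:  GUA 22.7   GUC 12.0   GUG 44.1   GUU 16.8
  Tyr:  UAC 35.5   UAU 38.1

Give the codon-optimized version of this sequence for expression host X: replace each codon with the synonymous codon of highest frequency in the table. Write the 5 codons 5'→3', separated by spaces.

Codon 1 (Lys): best is AAG at 6.9.
Codon 2 (Val): best is GUG at 44.1.
Codon 3 (Tyr): best is UAU at 38.1.
Codon 4 (Asn): best is AAU at 25.3.
Codon 5 (Gln): best is CAA at 37.7.

AAG GUG UAU AAU CAA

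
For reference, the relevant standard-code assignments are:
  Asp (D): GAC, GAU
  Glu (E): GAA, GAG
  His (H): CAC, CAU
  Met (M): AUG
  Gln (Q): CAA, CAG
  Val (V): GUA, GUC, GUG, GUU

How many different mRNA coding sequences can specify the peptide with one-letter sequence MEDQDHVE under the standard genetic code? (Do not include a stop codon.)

Met: 1 codon.
Glu: 2 codons.
Asp: 2 codons.
Gln: 2 codons.
Asp: 2 codons.
His: 2 codons.
Val: 4 codons.
Glu: 2 codons.
1 × 2 × 2 × 2 × 2 × 2 × 4 × 2 = 256.

256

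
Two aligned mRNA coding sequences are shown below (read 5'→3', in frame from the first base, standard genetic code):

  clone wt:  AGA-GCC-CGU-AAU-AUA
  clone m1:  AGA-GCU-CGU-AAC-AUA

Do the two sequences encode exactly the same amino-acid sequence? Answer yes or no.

Codon 1: AGA Arg / AGA Arg — identical.
Codon 2: GCC Ala / GCU Ala — synonymous.
Codon 3: CGU Arg / CGU Arg — identical.
Codon 4: AAU Asn / AAC Asn — synonymous.
Codon 5: AUA Ile / AUA Ile — identical.
Nonsynonymous differences: 0 → same protein.

yes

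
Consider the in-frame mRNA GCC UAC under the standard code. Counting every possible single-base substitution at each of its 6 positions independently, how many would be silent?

Codon 1 (GCC, Ala): 3 synonymous substitutions.
Codon 2 (UAC, Tyr): 1 synonymous substitution.
Total: 3 + 1 = 4.

4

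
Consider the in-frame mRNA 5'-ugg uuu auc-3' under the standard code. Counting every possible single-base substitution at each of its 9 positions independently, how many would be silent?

3

Codon 1 (UGG, Trp): 0 synonymous substitutions.
Codon 2 (UUU, Phe): 1 synonymous substitution.
Codon 3 (AUC, Ile): 2 synonymous substitutions.
Total: 0 + 1 + 2 = 3.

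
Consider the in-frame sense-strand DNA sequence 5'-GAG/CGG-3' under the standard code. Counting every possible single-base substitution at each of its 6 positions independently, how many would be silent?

5

Codon 1 (GAG, Glu): 1 synonymous substitution.
Codon 2 (CGG, Arg): 4 synonymous substitutions.
Total: 1 + 4 = 5.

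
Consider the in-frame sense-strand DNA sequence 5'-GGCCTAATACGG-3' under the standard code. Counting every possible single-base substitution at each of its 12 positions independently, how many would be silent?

13

Codon 1 (GGC, Gly): 3 synonymous substitutions.
Codon 2 (CTA, Leu): 4 synonymous substitutions.
Codon 3 (ATA, Ile): 2 synonymous substitutions.
Codon 4 (CGG, Arg): 4 synonymous substitutions.
Total: 3 + 4 + 2 + 4 = 13.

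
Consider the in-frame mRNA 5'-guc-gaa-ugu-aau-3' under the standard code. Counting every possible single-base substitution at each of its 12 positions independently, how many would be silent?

6

Codon 1 (GUC, Val): 3 synonymous substitutions.
Codon 2 (GAA, Glu): 1 synonymous substitution.
Codon 3 (UGU, Cys): 1 synonymous substitution.
Codon 4 (AAU, Asn): 1 synonymous substitution.
Total: 3 + 1 + 1 + 1 = 6.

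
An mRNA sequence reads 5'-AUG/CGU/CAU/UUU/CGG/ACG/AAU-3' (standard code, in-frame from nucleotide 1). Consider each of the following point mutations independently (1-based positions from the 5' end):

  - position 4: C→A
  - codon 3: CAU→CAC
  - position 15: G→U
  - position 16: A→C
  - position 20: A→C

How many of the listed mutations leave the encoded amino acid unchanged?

2

Codon 2: CGU (Arg) → AGU (Ser) — missense.
Codon 3: CAU (His) → CAC (His) — synonymous.
Codon 5: CGG (Arg) → CGU (Arg) — synonymous.
Codon 6: ACG (Thr) → CCG (Pro) — missense.
Codon 7: AAU (Asn) → ACU (Thr) — missense.
Synonymous: 2 of 5.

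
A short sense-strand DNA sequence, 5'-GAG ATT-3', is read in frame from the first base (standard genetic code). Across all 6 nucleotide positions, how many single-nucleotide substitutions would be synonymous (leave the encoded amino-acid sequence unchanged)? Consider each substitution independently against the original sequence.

Codon 1 (GAG, Glu): 1 synonymous substitution.
Codon 2 (ATT, Ile): 2 synonymous substitutions.
Total: 1 + 2 = 3.

3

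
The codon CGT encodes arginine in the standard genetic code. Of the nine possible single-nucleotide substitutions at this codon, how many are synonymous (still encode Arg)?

3

Position 1: none → 0 synonymous.
Position 2: none → 0 synonymous.
Position 3: CGC, CGA, CGG → 3 synonymous.
Total: 0 + 0 + 3 = 3.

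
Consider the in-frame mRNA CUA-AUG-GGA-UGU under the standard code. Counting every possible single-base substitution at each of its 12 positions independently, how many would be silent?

Codon 1 (CUA, Leu): 4 synonymous substitutions.
Codon 2 (AUG, Met): 0 synonymous substitutions.
Codon 3 (GGA, Gly): 3 synonymous substitutions.
Codon 4 (UGU, Cys): 1 synonymous substitution.
Total: 4 + 0 + 3 + 1 = 8.

8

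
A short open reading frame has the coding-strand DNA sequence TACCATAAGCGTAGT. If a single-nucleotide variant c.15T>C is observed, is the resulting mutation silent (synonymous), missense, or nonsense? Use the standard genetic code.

silent

Position 15 falls in codon 5: AGT → Ser.
After the substitution the codon is AGC → Ser.
Both encode Ser, so the change is synonymous.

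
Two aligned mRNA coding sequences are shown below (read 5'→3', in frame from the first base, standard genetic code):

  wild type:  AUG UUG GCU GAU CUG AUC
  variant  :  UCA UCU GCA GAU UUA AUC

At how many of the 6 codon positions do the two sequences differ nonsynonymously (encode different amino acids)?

2

Codon 1: AUG Met / UCA Ser — nonsynonymous.
Codon 2: UUG Leu / UCU Ser — nonsynonymous.
Codon 3: GCU Ala / GCA Ala — synonymous.
Codon 4: GAU Asp / GAU Asp — identical.
Codon 5: CUG Leu / UUA Leu — synonymous.
Codon 6: AUC Ile / AUC Ile — identical.
Nonsynonymous differences: 2.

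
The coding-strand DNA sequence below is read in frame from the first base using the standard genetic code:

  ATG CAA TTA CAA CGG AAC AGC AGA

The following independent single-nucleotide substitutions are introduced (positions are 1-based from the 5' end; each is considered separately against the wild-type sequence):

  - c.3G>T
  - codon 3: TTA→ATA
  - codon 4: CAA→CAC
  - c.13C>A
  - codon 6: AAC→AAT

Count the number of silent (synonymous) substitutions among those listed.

2

Codon 1: ATG (Met) → ATT (Ile) — missense.
Codon 3: TTA (Leu) → ATA (Ile) — missense.
Codon 4: CAA (Gln) → CAC (His) — missense.
Codon 5: CGG (Arg) → AGG (Arg) — synonymous.
Codon 6: AAC (Asn) → AAT (Asn) — synonymous.
Synonymous: 2 of 5.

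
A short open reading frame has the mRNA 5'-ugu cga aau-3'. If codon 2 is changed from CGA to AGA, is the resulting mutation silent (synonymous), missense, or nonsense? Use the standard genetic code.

Position 4 falls in codon 2: CGA → Arg.
After the substitution the codon is AGA → Arg.
Both encode Arg, so the change is synonymous.

silent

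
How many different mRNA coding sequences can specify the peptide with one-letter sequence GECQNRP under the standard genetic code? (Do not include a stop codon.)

Gly: 4 codons.
Glu: 2 codons.
Cys: 2 codons.
Gln: 2 codons.
Asn: 2 codons.
Arg: 6 codons.
Pro: 4 codons.
4 × 2 × 2 × 2 × 2 × 6 × 4 = 1536.

1536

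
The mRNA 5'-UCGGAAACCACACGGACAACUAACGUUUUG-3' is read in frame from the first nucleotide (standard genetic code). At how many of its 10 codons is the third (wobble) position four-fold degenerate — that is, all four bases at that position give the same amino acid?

7

Codon 1 UCG (Ser): third position 4-fold.
Codon 2 GAA (Glu): third position 2-fold.
Codon 3 ACC (Thr): third position 4-fold.
Codon 4 ACA (Thr): third position 4-fold.
Codon 5 CGG (Arg): third position 4-fold.
Codon 6 ACA (Thr): third position 4-fold.
Codon 7 ACU (Thr): third position 4-fold.
Codon 8 AAC (Asn): third position 2-fold.
Codon 9 GUU (Val): third position 4-fold.
Codon 10 UUG (Leu): third position 2-fold.
Four-fold degenerate third positions: 7.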